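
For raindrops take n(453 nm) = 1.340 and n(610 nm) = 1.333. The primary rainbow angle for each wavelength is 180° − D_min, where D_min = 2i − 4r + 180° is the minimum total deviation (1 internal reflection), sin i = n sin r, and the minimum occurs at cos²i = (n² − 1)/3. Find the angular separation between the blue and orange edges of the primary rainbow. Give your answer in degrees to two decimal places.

At 453 nm (n = 1.340): cos²i = 0.26520 → i = 59.004°, r = 39.770°, D_min = 138.929°, rainbow angle = 41.071°.
At 610 nm (n = 1.333): cos²i = 0.25896 → i = 59.410°, r = 40.225°, D_min = 137.922°, rainbow angle = 42.078°.
Angular width = |41.071° − 42.078°| = 1.007°.

1.01°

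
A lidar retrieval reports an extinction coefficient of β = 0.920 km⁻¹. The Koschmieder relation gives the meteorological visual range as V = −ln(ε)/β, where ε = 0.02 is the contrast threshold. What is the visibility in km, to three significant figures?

V = −ln(0.02) / 0.920 = 3.912 / 0.920 = 4.2522 km.

4.25 km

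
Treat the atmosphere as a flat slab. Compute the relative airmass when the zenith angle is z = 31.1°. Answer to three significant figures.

1.17

X = sec z = 1/cos 31.1° = 1/0.8563 = 1.1679.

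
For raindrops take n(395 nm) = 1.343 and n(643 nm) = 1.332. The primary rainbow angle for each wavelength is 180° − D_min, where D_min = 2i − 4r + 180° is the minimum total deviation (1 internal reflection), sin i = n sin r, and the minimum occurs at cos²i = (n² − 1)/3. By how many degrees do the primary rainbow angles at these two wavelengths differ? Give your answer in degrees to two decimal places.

At 395 nm (n = 1.343): cos²i = 0.26788 → i = 58.830°, r = 39.577°, D_min = 139.354°, rainbow angle = 40.646°.
At 643 nm (n = 1.332): cos²i = 0.25807 → i = 59.469°, r = 40.290°, D_min = 137.776°, rainbow angle = 42.224°.
Angular width = |40.646° − 42.224°| = 1.578°.

1.58°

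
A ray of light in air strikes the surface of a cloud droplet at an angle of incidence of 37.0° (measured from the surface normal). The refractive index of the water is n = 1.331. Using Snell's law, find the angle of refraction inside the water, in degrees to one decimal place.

26.9°

Snell: sin θ_r = sin θ_i / n = sin 37.0° / 1.331 = 0.6018 / 1.331 = 0.4522.
θ_r = arcsin(0.4522) = 26.88°.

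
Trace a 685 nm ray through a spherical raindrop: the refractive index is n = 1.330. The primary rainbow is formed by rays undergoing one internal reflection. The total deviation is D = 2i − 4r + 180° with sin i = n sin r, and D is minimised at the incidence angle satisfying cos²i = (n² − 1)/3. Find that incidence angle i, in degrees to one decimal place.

cos²i = (1.330² − 1)/3 = (1.76890 − 1)/3 = 0.25630.
cos i = 0.50626, so i = 59.585°.

59.6°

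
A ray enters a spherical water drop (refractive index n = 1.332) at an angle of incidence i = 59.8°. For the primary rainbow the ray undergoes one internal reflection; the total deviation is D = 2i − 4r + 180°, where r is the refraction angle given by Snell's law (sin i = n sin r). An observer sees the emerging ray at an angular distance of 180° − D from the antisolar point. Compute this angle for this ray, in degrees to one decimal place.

42.2°

sin r = sin 59.8° / 1.332 = 0.8643/1.332 = 0.6489; r = 40.46°.
D = 2·59.8° − 4·40.46° + 180° = 119.60° − 161.82° + 180° = 137.78°.
Angle from antisolar point = 180° − D = 42.22°.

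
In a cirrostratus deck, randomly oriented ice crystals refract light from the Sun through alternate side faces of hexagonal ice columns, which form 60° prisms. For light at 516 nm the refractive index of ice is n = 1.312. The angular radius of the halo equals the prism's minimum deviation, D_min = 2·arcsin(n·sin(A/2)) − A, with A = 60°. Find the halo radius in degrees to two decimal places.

21.99°

n·sin(A/2) = 1.312 × sin 30° = 1.312 × 0.5000 = 0.6560.
D_min = 2·arcsin(0.6560) − 60° = 2 × 40.996° − 60° = 21.991°.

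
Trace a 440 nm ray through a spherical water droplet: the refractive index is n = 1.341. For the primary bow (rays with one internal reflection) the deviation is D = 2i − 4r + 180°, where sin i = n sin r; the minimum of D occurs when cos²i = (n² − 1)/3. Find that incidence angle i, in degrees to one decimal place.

58.9°

cos²i = (1.341² − 1)/3 = (1.79828 − 1)/3 = 0.26609.
cos i = 0.51584, so i = 58.946°.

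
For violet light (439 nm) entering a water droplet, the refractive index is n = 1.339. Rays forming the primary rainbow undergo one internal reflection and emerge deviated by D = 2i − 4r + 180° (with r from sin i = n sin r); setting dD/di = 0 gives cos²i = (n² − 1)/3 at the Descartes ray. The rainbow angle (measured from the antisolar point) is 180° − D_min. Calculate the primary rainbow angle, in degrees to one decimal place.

41.2°

cos²i = (1.79292 − 1)/3 = 0.26431; i = arccos(0.51411) = 59.062°.
sin r = sin 59.062°/1.339 = 0.64057; r = 39.834°.
D_min = 2·59.062° − 4·39.834° + 180° = 138.786°.
Rainbow angle = 180° − D_min = 41.214°.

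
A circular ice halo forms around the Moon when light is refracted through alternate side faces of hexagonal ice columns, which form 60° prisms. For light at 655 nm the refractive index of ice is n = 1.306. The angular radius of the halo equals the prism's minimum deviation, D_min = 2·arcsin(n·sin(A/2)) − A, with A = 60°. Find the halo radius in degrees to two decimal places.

21.54°

n·sin(A/2) = 1.306 × sin 30° = 1.306 × 0.5000 = 0.6530.
D_min = 2·arcsin(0.6530) − 60° = 2 × 40.768° − 60° = 21.536°.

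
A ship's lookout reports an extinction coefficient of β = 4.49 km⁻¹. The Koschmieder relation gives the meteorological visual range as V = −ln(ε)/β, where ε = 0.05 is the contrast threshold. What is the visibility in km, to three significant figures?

V = −ln(0.05) / 4.49 = 2.996 / 4.49 = 0.6672 km.

0.667 km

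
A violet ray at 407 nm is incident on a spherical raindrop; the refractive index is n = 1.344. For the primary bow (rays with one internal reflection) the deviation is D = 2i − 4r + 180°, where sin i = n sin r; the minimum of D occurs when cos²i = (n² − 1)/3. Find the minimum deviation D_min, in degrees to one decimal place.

cos²i = (1.80634 − 1)/3 = 0.26878; i = arccos(0.51844) = 58.772°.
sin r = sin 58.772°/1.344 = 0.63625; r = 39.512°.
D_min = 2·58.772° − 4·39.512° + 180° = 139.495°.

139.5°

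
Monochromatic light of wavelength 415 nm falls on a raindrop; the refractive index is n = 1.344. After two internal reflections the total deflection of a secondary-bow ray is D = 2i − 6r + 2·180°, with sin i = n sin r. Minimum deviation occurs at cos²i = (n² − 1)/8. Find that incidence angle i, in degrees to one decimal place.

71.5°

cos²i = (1.344² − 1)/8 = (1.80634 − 1)/8 = 0.10079.
cos i = 0.31748, so i = 71.490°.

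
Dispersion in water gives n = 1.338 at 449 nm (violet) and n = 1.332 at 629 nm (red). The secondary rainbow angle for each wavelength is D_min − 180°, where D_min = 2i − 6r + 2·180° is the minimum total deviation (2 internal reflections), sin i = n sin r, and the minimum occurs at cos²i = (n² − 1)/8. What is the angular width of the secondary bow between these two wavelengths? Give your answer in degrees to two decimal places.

1.56°

At 449 nm (n = 1.338): cos²i = 0.09878 → i = 71.682°, r = 45.195°, D_min = 232.193°, rainbow angle = 52.193°.
At 629 nm (n = 1.332): cos²i = 0.09678 → i = 71.875°, r = 45.520°, D_min = 230.628°, rainbow angle = 50.628°.
Angular width = |52.193° − 50.628°| = 1.564°.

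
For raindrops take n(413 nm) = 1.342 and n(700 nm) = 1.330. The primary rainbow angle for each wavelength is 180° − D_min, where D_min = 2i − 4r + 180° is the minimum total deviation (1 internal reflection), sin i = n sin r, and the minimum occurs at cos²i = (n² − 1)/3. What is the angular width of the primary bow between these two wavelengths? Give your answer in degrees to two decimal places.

1.73°

At 413 nm (n = 1.342): cos²i = 0.26699 → i = 58.888°, r = 39.641°, D_min = 139.213°, rainbow angle = 40.787°.
At 700 nm (n = 1.330): cos²i = 0.25630 → i = 59.585°, r = 40.422°, D_min = 137.484°, rainbow angle = 42.516°.
Angular width = |40.787° − 42.516°| = 1.729°.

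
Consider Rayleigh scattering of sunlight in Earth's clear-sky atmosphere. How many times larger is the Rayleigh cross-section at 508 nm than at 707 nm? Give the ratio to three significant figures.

Rayleigh scattering ∝ λ⁻⁴, so the ratio of coefficients is the inverse fourth power of the wavelength ratio.
σ(508)/σ(707) = (707/508)⁴ = (1.3917)⁴ = 3.752.

3.75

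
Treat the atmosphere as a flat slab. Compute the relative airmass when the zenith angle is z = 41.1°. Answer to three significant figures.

X = sec z = 1/cos 41.1° = 1/0.7536 = 1.3270.

1.33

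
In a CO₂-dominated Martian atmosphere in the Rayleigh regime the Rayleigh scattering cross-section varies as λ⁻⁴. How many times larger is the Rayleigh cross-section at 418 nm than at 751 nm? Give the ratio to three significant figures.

Rayleigh scattering ∝ λ⁻⁴, so the ratio of coefficients is the inverse fourth power of the wavelength ratio.
σ(418)/σ(751) = (751/418)⁴ = (1.7967)⁴ = 10.42.

10.4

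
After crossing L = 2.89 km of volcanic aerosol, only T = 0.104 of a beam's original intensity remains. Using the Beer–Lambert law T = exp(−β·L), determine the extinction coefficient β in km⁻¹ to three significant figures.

Beer–Lambert: T = exp(−βL) ⇒ β = −ln(T)/L = −ln(0.104)/2.89 = 2.2634/2.89 = 0.7832 km⁻¹.

0.783 km⁻¹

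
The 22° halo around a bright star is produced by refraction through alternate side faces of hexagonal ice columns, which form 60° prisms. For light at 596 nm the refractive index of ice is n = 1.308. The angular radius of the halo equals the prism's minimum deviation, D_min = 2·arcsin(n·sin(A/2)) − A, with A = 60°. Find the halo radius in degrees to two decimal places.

n·sin(A/2) = 1.308 × sin 30° = 1.308 × 0.5000 = 0.6540.
D_min = 2·arcsin(0.6540) − 60° = 2 × 40.844° − 60° = 21.688°.

21.69°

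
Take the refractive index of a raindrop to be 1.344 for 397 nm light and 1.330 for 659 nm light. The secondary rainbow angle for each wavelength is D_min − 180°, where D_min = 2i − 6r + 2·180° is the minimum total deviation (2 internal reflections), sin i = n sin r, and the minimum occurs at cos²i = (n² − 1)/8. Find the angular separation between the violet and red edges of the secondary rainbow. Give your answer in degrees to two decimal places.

3.63°

At 397 nm (n = 1.344): cos²i = 0.10079 → i = 71.490°, r = 44.874°, D_min = 233.733°, rainbow angle = 53.733°.
At 659 nm (n = 1.330): cos²i = 0.09611 → i = 71.940°, r = 45.630°, D_min = 230.101°, rainbow angle = 50.101°.
Angular width = |53.733° − 50.101°| = 3.632°.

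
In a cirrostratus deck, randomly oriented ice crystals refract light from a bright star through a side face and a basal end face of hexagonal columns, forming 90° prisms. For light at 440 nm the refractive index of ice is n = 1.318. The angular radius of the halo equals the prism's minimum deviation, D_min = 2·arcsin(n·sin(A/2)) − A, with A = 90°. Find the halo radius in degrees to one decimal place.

47.5°

n·sin(A/2) = 1.318 × sin 45° = 1.318 × 0.7071 = 0.9320.
D_min = 2·arcsin(0.9320) − 90° = 2 × 68.743° − 90° = 47.487°.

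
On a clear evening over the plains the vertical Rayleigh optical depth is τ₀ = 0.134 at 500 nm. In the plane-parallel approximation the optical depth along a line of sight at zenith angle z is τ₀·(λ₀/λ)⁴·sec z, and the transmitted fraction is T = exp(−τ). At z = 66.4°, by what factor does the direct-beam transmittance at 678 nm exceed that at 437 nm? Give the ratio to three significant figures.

Airmass: sec 66.4° = 2.4978.
τ(678 nm) = 0.134 × (500/678)⁴ × 2.4978 = 0.134 × 0.2958 × 2.4978 = 0.0990.
τ(437 nm) = 0.134 × (500/437)⁴ × 2.4978 = 0.134 × 1.7138 × 2.4978 = 0.5736.
T(678)/T(437) = exp(τ_B − τ_A) = exp(0.4746) = 1.6074.

1.61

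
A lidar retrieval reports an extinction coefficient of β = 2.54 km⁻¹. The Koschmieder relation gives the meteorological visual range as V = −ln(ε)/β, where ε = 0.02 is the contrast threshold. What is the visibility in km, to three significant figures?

V = −ln(0.02) / 2.54 = 3.912 / 2.54 = 1.5402 km.

1.54 km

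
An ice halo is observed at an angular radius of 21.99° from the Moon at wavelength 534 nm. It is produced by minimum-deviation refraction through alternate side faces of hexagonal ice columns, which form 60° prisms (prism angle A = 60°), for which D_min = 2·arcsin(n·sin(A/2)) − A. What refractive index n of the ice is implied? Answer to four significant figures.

1.312

Rearranging: n = sin((D_min + A)/2) / sin(A/2).
(D_min + A)/2 = (21.99° + 60°)/2 = 40.995°.
n = sin 40.995° / sin 30° = 0.6560 / 0.5000 = 1.3120.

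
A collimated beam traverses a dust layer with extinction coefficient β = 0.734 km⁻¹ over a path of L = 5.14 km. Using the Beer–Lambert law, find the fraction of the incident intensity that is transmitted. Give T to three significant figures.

τ = β·L = 0.734 × 5.14 = 3.7728.
T = exp(−3.7728) = 0.0230.

0.0230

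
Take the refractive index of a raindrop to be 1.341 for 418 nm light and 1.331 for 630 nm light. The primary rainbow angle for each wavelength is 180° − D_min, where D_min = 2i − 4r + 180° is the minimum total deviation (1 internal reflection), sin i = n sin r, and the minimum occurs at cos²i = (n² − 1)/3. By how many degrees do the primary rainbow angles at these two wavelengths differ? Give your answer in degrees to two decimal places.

1.44°

At 418 nm (n = 1.341): cos²i = 0.26609 → i = 58.946°, r = 39.705°, D_min = 139.071°, rainbow angle = 40.929°.
At 630 nm (n = 1.331): cos²i = 0.25719 → i = 59.527°, r = 40.356°, D_min = 137.630°, rainbow angle = 42.370°.
Angular width = |40.929° − 42.370°| = 1.441°.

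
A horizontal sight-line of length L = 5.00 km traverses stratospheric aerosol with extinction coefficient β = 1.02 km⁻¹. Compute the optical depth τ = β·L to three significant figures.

5.10

τ = β·L = 1.02 × 5.00 = 5.1000.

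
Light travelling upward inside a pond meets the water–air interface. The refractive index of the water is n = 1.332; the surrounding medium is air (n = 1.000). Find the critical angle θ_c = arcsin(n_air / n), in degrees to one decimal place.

48.7°

sin θ_c = n_air / n = 1.000 / 1.332 = 0.7508.
θ_c = arcsin(0.7508) = 48.66°.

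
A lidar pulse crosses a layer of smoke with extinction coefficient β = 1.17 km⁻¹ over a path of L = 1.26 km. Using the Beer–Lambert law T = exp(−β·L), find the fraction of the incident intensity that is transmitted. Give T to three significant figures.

τ = β·L = 1.17 × 1.26 = 1.4742.
T = exp(−1.4742) = 0.2290.

0.229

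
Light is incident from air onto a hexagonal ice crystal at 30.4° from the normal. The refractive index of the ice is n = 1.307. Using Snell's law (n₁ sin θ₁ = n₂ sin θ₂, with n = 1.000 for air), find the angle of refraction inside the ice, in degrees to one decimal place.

Snell: sin θ_r = sin θ_i / n = sin 30.4° / 1.307 = 0.5060 / 1.307 = 0.3872.
θ_r = arcsin(0.3872) = 22.78°.

22.8°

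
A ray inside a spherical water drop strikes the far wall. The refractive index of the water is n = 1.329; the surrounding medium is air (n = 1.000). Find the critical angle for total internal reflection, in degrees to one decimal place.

sin θ_c = n_air / n = 1.000 / 1.329 = 0.7524.
θ_c = arcsin(0.7524) = 48.80°.

48.8°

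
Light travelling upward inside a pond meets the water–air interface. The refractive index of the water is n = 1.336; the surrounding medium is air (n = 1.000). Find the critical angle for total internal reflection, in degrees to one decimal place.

sin θ_c = n_air / n = 1.000 / 1.336 = 0.7485.
θ_c = arcsin(0.7485) = 48.46°.

48.5°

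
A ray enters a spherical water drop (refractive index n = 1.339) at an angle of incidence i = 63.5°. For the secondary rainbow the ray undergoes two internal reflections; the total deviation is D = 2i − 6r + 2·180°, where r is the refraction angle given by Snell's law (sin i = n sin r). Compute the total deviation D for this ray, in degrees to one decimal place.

sin r = sin 63.5° / 1.339 = 0.8949/1.339 = 0.6684; r = 41.94°.
D = 2·63.5° − 6·41.94° + 2·180° = 127.00° − 251.64° + 360° = 235.36°.

235.4°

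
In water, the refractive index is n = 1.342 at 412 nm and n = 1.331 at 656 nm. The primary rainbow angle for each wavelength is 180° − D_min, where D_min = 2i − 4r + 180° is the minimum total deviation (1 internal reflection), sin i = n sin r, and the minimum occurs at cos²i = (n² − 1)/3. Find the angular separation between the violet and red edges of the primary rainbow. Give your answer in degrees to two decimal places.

1.58°

At 412 nm (n = 1.342): cos²i = 0.26699 → i = 58.888°, r = 39.641°, D_min = 139.213°, rainbow angle = 40.787°.
At 656 nm (n = 1.331): cos²i = 0.25719 → i = 59.527°, r = 40.356°, D_min = 137.630°, rainbow angle = 42.370°.
Angular width = |40.787° − 42.370°| = 1.583°.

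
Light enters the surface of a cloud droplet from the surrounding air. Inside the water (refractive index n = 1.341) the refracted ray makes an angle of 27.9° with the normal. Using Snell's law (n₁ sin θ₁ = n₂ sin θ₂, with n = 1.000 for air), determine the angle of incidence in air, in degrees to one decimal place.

Snell: sin θ_i = n · sin θ_r = 1.341 × sin 27.9° = 1.341 × 0.4679 = 0.6275.
θ_i = arcsin(0.6275) = 38.87°.

38.9°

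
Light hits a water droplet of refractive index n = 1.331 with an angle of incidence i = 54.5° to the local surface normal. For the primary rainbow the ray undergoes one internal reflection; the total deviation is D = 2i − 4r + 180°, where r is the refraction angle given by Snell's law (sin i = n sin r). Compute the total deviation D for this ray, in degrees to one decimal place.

sin r = sin 54.5° / 1.331 = 0.8141/1.331 = 0.6117; r = 37.71°.
D = 2·54.5° − 4·37.71° + 180° = 109.00° − 150.84° + 180° = 138.16°.

138.2°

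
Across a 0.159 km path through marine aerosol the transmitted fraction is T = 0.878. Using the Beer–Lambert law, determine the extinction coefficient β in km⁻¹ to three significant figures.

0.818 km⁻¹

Beer–Lambert: T = exp(−βL) ⇒ β = −ln(T)/L = −ln(0.878)/0.159 = 0.1301/0.159 = 0.8183 km⁻¹.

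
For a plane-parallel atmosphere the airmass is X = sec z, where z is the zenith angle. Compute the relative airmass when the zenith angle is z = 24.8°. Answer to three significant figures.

1.10

X = sec z = 1/cos 24.8° = 1/0.9078 = 1.1016.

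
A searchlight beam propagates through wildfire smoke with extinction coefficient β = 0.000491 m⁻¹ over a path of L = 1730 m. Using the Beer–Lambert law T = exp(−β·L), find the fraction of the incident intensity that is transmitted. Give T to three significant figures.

τ = β·L = 0.000491 × 1730 = 0.8494.
T = exp(−0.8494) = 0.4277.

0.428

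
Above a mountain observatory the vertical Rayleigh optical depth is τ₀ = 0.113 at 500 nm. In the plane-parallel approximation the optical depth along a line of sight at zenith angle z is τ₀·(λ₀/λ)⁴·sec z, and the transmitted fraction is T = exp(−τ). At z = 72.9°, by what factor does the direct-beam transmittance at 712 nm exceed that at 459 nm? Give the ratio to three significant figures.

1.56

Airmass: sec 72.9° = 3.4009.
τ(712 nm) = 0.113 × (500/712)⁴ × 3.4009 = 0.113 × 0.2432 × 3.4009 = 0.0935.
τ(459 nm) = 0.113 × (500/459)⁴ × 3.4009 = 0.113 × 1.4081 × 3.4009 = 0.5411.
T(712)/T(459) = exp(τ_B − τ_A) = exp(0.4477) = 1.5647.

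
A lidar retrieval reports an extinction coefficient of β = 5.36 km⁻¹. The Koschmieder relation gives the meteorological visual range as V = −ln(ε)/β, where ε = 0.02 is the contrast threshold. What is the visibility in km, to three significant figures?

V = −ln(0.02) / 5.36 = 3.912 / 5.36 = 0.7299 km.

0.730 km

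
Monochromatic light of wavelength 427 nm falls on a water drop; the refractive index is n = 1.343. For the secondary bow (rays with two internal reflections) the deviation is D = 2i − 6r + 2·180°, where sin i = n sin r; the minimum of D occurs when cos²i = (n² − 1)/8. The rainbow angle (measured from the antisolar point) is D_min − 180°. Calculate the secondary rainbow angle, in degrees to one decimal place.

cos²i = (1.80365 − 1)/8 = 0.10046; i = arccos(0.31695) = 71.522°.
sin r = sin 71.522°/1.343 = 0.70621; r = 44.928°.
D_min = 2·71.522° − 6·44.928° + 360° = 233.478°.
Rainbow angle = D_min − 180° = 53.478°.

53.5°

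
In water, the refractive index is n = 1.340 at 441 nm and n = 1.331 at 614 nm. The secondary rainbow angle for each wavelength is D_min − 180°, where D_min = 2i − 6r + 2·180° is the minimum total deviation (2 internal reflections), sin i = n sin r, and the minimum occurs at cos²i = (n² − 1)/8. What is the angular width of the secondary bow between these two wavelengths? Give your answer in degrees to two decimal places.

2.34°

At 441 nm (n = 1.340): cos²i = 0.09945 → i = 71.618°, r = 45.088°, D_min = 232.709°, rainbow angle = 52.709°.
At 614 nm (n = 1.331): cos²i = 0.09645 → i = 71.907°, r = 45.575°, D_min = 230.365°, rainbow angle = 50.365°.
Angular width = |52.709° − 50.365°| = 2.344°.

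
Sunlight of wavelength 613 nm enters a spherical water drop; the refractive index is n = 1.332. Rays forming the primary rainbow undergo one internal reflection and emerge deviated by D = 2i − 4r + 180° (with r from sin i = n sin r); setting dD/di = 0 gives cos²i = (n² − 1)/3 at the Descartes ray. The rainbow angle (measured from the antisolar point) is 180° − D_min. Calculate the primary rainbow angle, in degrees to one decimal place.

42.2°

cos²i = (1.77422 − 1)/3 = 0.25807; i = arccos(0.50801) = 59.469°.
sin r = sin 59.469°/1.332 = 0.64666; r = 40.290°.
D_min = 2·59.469° − 4·40.290° + 180° = 137.776°.
Rainbow angle = 180° − D_min = 42.224°.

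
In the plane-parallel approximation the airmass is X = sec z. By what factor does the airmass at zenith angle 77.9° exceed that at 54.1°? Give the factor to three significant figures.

X(77.9°)/X(54.1°) = sec 77.9° / sec 54.1° = cos 54.1° / cos 77.9° = 0.5864/0.2096 = 2.7973.

2.80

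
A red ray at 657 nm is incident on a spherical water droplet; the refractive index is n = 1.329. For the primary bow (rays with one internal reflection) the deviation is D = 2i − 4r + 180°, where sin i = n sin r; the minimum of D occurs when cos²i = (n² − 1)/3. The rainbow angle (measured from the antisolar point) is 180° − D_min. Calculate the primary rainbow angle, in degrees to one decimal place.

cos²i = (1.76624 − 1)/3 = 0.25541; i = arccos(0.50538) = 59.643°.
sin r = sin 59.643°/1.329 = 0.64928; r = 40.487°.
D_min = 2·59.643° − 4·40.487° + 180° = 137.337°.
Rainbow angle = 180° − D_min = 42.663°.

42.7°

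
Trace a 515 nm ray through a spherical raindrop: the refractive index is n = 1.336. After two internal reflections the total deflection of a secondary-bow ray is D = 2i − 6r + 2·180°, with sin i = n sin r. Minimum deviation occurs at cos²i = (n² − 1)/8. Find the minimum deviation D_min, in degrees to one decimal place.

231.7°

cos²i = (1.78490 − 1)/8 = 0.09811; i = arccos(0.31323) = 71.746°.
sin r = sin 71.746°/1.336 = 0.71084; r = 45.303°.
D_min = 2·71.746° − 6·45.303° + 360° = 231.674°.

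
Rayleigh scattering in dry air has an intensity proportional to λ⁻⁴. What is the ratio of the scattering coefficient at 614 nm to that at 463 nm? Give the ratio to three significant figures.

0.323

Rayleigh scattering ∝ λ⁻⁴, so the ratio of coefficients is the inverse fourth power of the wavelength ratio.
σ(614)/σ(463) = (463/614)⁴ = (0.7541)⁴ = 0.3233.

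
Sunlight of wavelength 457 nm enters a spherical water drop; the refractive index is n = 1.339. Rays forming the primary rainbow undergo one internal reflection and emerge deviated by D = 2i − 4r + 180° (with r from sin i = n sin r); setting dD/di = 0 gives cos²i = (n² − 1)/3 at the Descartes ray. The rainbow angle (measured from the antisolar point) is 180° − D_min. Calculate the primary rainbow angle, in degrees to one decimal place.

cos²i = (1.79292 − 1)/3 = 0.26431; i = arccos(0.51411) = 59.062°.
sin r = sin 59.062°/1.339 = 0.64057; r = 39.834°.
D_min = 2·59.062° − 4·39.834° + 180° = 138.786°.
Rainbow angle = 180° − D_min = 41.214°.

41.2°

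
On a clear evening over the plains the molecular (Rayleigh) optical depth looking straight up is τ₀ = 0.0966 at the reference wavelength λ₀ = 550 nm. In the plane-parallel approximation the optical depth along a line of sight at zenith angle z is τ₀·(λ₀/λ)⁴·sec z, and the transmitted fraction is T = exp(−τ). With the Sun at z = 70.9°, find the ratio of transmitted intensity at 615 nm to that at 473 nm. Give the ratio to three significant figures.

Airmass: sec 70.9° = 3.0561.
τ(615 nm) = 0.0966 × (550/615)⁴ × 3.0561 = 0.0966 × 0.6397 × 3.0561 = 0.1888.
τ(473 nm) = 0.0966 × (550/473)⁴ × 3.0561 = 0.0966 × 1.8281 × 3.0561 = 0.5397.
T(615)/T(473) = exp(τ_B − τ_A) = exp(0.3509) = 1.4203.

1.42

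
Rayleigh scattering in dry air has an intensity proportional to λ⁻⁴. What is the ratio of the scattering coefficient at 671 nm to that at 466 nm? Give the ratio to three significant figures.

Rayleigh scattering ∝ λ⁻⁴, so the ratio of coefficients is the inverse fourth power of the wavelength ratio.
σ(671)/σ(466) = (466/671)⁴ = (0.6945)⁴ = 0.2326.

0.233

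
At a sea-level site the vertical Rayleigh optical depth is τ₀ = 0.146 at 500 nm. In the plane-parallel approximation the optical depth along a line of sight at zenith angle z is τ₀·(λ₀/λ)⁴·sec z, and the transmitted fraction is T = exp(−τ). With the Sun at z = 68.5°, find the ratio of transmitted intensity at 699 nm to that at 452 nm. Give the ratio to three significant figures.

Airmass: sec 68.5° = 2.7285.
τ(699 nm) = 0.146 × (500/699)⁴ × 2.7285 = 0.146 × 0.2618 × 2.7285 = 0.1043.
τ(452 nm) = 0.146 × (500/452)⁴ × 2.7285 = 0.146 × 1.4974 × 2.7285 = 0.5965.
T(699)/T(452) = exp(τ_B − τ_A) = exp(0.4922) = 1.6359.

1.64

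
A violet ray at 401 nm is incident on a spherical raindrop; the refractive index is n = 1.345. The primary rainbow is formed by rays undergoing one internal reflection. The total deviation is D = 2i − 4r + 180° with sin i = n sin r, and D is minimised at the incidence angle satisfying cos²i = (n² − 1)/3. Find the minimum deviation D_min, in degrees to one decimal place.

139.6°

cos²i = (1.80902 − 1)/3 = 0.26967; i = arccos(0.51930) = 58.715°.
sin r = sin 58.715°/1.345 = 0.63538; r = 39.448°.
D_min = 2·58.715° − 4·39.448° + 180° = 139.635°.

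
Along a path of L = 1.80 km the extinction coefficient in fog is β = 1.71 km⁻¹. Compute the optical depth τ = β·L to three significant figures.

τ = β·L = 1.71 × 1.80 = 3.0780.

3.08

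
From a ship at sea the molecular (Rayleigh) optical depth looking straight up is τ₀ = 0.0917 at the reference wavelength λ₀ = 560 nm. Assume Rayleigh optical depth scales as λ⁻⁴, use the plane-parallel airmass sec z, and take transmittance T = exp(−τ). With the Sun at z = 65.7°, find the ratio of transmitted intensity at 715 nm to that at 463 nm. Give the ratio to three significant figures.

Airmass: sec 65.7° = 2.4300.
τ(715 nm) = 0.0917 × (560/715)⁴ × 2.4300 = 0.0917 × 0.3763 × 2.4300 = 0.0839.
τ(463 nm) = 0.0917 × (560/463)⁴ × 2.4300 = 0.0917 × 2.1401 × 2.4300 = 0.4769.
T(715)/T(463) = exp(τ_B − τ_A) = exp(0.3930) = 1.4815.

1.48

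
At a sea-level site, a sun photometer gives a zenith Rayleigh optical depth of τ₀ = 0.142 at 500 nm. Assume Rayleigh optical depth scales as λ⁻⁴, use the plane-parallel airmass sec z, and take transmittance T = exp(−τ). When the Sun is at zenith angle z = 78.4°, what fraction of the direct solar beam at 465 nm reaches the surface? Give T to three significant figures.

sec 78.4° = 4.9732.
τ = 0.142 × (500/465)⁴ × 4.9732 = 0.142 × 1.3368 × 4.9732 = 0.9440.
T = exp(−0.9440) = 0.3891.

0.389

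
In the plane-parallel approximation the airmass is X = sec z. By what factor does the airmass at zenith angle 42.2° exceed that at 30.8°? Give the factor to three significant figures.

X(42.2°)/X(30.8°) = sec 42.2° / sec 30.8° = cos 30.8° / cos 42.2° = 0.8590/0.7408 = 1.1595.

1.16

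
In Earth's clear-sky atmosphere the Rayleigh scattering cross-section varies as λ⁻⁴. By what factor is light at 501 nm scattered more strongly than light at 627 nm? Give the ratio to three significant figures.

2.45

Rayleigh scattering ∝ λ⁻⁴, so the ratio of coefficients is the inverse fourth power of the wavelength ratio.
σ(501)/σ(627) = (627/501)⁴ = (1.2515)⁴ = 2.453.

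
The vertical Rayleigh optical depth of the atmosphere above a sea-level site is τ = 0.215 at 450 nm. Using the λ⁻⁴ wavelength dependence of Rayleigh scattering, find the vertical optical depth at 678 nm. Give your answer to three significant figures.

τ(678 nm) = τ(450 nm) × (450/678)⁴ = 0.215 × (0.6637)⁴ = 0.215 × 0.1941 = 0.0417.

0.0417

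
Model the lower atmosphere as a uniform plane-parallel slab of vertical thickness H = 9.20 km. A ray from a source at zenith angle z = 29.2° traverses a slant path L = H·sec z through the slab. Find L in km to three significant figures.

sec z = 1/cos 29.2° = 1.1456.
L = 9.20 × 1.1456 = 10.539 km.

10.5 km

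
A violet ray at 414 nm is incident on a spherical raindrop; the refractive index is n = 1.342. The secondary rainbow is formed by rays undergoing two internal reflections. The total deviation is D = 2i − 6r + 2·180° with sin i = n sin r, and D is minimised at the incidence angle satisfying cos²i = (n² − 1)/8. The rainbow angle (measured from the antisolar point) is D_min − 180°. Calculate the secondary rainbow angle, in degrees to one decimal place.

cos²i = (1.80096 − 1)/8 = 0.10012; i = arccos(0.31642) = 71.554°.
sin r = sin 71.554°/1.342 = 0.70687; r = 44.981°.
D_min = 2·71.554° − 6·44.981° + 360° = 233.222°.
Rainbow angle = D_min − 180° = 53.222°.

53.2°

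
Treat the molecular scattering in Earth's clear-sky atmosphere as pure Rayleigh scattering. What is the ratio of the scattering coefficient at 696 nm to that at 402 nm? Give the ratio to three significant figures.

Rayleigh scattering ∝ λ⁻⁴, so the ratio of coefficients is the inverse fourth power of the wavelength ratio.
σ(696)/σ(402) = (402/696)⁴ = (0.5776)⁴ = 0.1113.

0.111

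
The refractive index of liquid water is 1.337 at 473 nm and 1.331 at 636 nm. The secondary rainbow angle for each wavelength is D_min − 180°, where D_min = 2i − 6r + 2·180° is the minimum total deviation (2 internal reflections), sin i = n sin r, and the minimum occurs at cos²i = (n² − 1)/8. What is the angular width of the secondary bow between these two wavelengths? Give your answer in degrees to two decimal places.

1.57°

At 473 nm (n = 1.337): cos²i = 0.09845 → i = 71.714°, r = 45.249°, D_min = 231.934°, rainbow angle = 51.934°.
At 636 nm (n = 1.331): cos²i = 0.09645 → i = 71.907°, r = 45.575°, D_min = 230.365°, rainbow angle = 50.365°.
Angular width = |51.934° − 50.365°| = 1.569°.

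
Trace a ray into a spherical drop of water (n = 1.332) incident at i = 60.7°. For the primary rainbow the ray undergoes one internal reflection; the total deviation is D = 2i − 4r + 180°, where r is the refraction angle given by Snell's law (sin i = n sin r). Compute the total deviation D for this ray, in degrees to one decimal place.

sin r = sin 60.7° / 1.332 = 0.8721/1.332 = 0.6547; r = 40.90°.
D = 2·60.7° − 4·40.90° + 180° = 121.40° − 163.59° + 180° = 137.81°.

137.8°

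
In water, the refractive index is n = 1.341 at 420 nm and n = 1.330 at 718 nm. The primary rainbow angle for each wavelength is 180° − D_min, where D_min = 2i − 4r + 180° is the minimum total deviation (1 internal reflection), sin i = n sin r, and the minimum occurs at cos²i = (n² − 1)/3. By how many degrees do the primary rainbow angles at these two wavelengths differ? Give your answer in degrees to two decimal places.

1.59°

At 420 nm (n = 1.341): cos²i = 0.26609 → i = 58.946°, r = 39.705°, D_min = 139.071°, rainbow angle = 40.929°.
At 718 nm (n = 1.330): cos²i = 0.25630 → i = 59.585°, r = 40.422°, D_min = 137.484°, rainbow angle = 42.516°.
Angular width = |40.929° − 42.516°| = 1.588°.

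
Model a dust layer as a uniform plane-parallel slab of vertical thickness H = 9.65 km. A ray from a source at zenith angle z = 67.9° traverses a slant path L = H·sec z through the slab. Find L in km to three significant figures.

25.6 km

sec z = 1/cos 67.9° = 2.6580.
L = 9.65 × 2.6580 = 25.650 km.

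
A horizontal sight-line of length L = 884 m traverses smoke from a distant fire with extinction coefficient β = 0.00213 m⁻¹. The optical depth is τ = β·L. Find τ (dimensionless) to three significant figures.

τ = β·L = 0.00213 × 884 = 1.8829.

1.88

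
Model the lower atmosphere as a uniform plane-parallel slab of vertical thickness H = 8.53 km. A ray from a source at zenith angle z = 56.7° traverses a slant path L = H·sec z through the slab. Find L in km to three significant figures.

15.5 km

sec z = 1/cos 56.7° = 1.8214.
L = 8.53 × 1.8214 = 15.537 km.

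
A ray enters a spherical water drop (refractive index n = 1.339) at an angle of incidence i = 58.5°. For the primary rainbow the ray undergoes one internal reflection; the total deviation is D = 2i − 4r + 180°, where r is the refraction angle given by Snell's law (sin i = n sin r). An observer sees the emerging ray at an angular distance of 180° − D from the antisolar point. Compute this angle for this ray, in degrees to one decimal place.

sin r = sin 58.5° / 1.339 = 0.8526/1.339 = 0.6368; r = 39.55°.
D = 2·58.5° − 4·39.55° + 180° = 117.00° − 158.21° + 180° = 138.79°.
Angle from antisolar point = 180° − D = 41.21°.

41.2°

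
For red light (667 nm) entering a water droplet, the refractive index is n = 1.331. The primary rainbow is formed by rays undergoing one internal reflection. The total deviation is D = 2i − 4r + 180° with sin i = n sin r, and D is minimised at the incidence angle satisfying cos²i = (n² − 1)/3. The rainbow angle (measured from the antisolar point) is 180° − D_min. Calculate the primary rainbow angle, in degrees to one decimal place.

cos²i = (1.77156 − 1)/3 = 0.25719; i = arccos(0.50714) = 59.527°.
sin r = sin 59.527°/1.331 = 0.64753; r = 40.356°.
D_min = 2·59.527° − 4·40.356° + 180° = 137.630°.
Rainbow angle = 180° − D_min = 42.370°.

42.4°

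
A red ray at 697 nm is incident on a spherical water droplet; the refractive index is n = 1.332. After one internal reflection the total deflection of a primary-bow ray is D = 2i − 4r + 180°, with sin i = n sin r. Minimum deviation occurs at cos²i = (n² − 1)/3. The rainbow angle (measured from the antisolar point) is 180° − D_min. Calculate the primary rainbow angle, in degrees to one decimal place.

cos²i = (1.77422 − 1)/3 = 0.25807; i = arccos(0.50801) = 59.469°.
sin r = sin 59.469°/1.332 = 0.64666; r = 40.290°.
D_min = 2·59.469° − 4·40.290° + 180° = 137.776°.
Rainbow angle = 180° − D_min = 42.224°.

42.2°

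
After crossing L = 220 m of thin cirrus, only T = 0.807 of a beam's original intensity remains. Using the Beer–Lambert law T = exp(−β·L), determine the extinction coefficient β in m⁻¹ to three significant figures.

0.000975 m⁻¹

Beer–Lambert: T = exp(−βL) ⇒ β = −ln(T)/L = −ln(0.807)/220 = 0.2144/220 = 0.0009747 m⁻¹.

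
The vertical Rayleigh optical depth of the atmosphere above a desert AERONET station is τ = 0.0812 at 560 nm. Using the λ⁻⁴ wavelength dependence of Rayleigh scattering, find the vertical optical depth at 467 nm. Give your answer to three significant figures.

τ(467 nm) = τ(560 nm) × (560/467)⁴ = 0.0812 × (1.1991)⁴ = 0.0812 × 2.0677 = 0.1679.

0.168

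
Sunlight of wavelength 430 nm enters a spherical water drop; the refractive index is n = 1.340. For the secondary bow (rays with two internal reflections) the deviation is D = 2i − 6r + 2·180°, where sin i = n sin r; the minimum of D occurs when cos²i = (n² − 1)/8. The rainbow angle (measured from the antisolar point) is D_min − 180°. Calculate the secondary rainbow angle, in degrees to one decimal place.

52.7°

cos²i = (1.79560 − 1)/8 = 0.09945; i = arccos(0.31536) = 71.618°.
sin r = sin 71.618°/1.340 = 0.70819; r = 45.088°.
D_min = 2·71.618° − 6·45.088° + 360° = 232.709°.
Rainbow angle = D_min − 180° = 52.709°.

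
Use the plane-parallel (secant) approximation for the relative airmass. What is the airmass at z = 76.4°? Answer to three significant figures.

X = sec z = 1/cos 76.4° = 1/0.2351 = 4.2527.

4.25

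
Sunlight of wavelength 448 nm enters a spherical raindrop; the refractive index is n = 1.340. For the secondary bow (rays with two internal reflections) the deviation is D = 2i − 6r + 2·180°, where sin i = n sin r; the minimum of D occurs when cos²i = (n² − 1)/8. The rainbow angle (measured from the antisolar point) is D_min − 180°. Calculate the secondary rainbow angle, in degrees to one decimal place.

cos²i = (1.79560 − 1)/8 = 0.09945; i = arccos(0.31536) = 71.618°.
sin r = sin 71.618°/1.340 = 0.70819; r = 45.088°.
D_min = 2·71.618° − 6·45.088° + 360° = 232.709°.
Rainbow angle = D_min − 180° = 52.709°.

52.7°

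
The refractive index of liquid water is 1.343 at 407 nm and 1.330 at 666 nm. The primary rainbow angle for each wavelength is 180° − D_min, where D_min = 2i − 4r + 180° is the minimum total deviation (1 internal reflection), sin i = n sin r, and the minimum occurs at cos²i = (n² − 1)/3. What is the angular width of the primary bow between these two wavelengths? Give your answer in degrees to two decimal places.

1.87°

At 407 nm (n = 1.343): cos²i = 0.26788 → i = 58.830°, r = 39.577°, D_min = 139.354°, rainbow angle = 40.646°.
At 666 nm (n = 1.330): cos²i = 0.25630 → i = 59.585°, r = 40.422°, D_min = 137.484°, rainbow angle = 42.516°.
Angular width = |40.646° − 42.516°| = 1.871°.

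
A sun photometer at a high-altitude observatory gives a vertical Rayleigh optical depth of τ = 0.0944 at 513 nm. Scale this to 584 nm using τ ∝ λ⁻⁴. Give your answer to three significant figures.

τ(584 nm) = τ(513 nm) × (513/584)⁴ = 0.0944 × (0.8784)⁴ = 0.0944 × 0.5954 = 0.0562.

0.0562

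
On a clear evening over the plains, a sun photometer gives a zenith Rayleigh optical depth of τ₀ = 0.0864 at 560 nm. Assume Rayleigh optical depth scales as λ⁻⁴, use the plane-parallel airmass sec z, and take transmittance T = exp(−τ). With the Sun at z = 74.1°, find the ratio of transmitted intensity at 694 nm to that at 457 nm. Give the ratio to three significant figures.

Airmass: sec 74.1° = 3.6502.
τ(694 nm) = 0.0864 × (560/694)⁴ × 3.6502 = 0.0864 × 0.4239 × 3.6502 = 0.1337.
τ(457 nm) = 0.0864 × (560/457)⁴ × 3.6502 = 0.0864 × 2.2547 × 3.6502 = 0.7111.
T(694)/T(457) = exp(τ_B − τ_A) = exp(0.5774) = 1.7813.

1.78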